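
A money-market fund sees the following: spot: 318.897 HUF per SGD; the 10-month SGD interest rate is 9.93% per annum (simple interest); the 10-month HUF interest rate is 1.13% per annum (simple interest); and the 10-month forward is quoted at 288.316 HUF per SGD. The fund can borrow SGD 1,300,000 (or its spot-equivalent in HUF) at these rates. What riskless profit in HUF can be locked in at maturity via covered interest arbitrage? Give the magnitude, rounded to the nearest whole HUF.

T = 10/12 years.
Route A — deposit SGD, sell forward: 1,300,000 × 1.082750 × 288.316 = HUF 405,826,393.70.
Route B — convert at spot, deposit HUF: 1,300,000 × 318.897 × 1.00941666667 = HUF 418,469,930.78.
The quoted forward undervalues SGD, so borrow SGD, convert to HUF at spot, deposit the HUF at 1.13%, and buy SGD forward at 288.316 to cover the loan.
Profit = 418,469,930.78 − 405,826,393.70 = HUF 12,643,537.

HUF 12,643,537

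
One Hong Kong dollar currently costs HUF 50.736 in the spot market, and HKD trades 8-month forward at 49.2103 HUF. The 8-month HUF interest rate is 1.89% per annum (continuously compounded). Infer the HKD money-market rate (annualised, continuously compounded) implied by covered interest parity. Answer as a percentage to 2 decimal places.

6.47%

T = 8/12 years.
F/S = 49.2103/50.736 = 0.9699287 = (growth of HUF) / (growth of HKD).
The HUF side grows by e^(0.0189×8/12) = 1.0126797.
Hence g_HKD = 1.0440764.
Take logs: ln 1.0440764 / (8/12) = 0.064699, so 6.47%.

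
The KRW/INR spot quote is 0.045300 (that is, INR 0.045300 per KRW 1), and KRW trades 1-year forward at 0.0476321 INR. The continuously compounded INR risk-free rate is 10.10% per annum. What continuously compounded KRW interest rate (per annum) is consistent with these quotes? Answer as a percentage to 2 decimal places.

5.08%

T = 1 year.
F/S = 0.0476321/0.0453 = 1.0514812 = (growth of INR) / (growth of KRW).
The INR side grows by e^(0.1010×1) = 1.1062766.
So the KRW growth factor = 1.0521126.
Take logs: ln 1.0521126 / 1 = 0.050800, so 5.08%.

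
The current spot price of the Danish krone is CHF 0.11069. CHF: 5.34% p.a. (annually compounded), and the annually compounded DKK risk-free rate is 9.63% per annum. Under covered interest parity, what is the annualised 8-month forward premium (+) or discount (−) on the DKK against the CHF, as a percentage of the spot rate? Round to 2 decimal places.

T = 8/12 years.
CIP forward (CHF per DKK) = 0.11069 × 1.0352905/1.0632114 = 0.10778318.
(F − S)/S ÷ T = (0.10778318 − 0.11069)/0.11069/(8/12) = -0.039391 → -3.94%.

-3.94%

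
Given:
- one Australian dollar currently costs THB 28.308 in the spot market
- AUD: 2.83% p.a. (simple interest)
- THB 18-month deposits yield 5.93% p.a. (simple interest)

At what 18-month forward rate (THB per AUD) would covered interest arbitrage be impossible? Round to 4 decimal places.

T = 18/12 years.
THB accumulates by 1 + 0.0593×18/12 = 1.088950.
AUD growth factor: 1 + 0.0283×18/12 = 1.042450.
CIP: F = S · (grow THB)/(grow AUD) = 28.308 × 1.088950/1.042450 = 29.570720 THB per AUD.

29.5707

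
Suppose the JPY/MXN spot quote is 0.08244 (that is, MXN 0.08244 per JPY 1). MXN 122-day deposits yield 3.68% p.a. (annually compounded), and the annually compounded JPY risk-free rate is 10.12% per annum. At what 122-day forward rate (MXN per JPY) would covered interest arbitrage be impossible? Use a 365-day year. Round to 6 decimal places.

0.080796

T = 122/365 years.
Growth of 1 MXN over T: (1 + 0.0368)^(122/365) = 1.0121526.
JPY growth factor: (1 + 0.1012)^(122/365) = 1.0327463.
Forward (MXN per JPY) = 0.08244 × 1.0121526 / 1.0327463 = 0.08079609.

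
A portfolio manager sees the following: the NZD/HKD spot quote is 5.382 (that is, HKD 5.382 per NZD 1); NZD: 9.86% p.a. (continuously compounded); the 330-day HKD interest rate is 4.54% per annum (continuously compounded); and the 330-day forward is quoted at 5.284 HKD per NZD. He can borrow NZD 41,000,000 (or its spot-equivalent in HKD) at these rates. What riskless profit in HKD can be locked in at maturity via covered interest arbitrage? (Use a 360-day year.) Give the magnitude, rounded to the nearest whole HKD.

HKD 7,098,196

T = 330/360 years.
Invest the NZD and cover forward: 41,000,000 × 1.09459379758 × 5.284 = HKD 237,137,178.68.
Convert at spot and invest in HKD: 41,000,000 × 5.382 × 1.04249477915 = HKD 230,038,982.96.
The quoted forward overvalues NZD, so borrow HKD, buy NZD at spot, deposit the NZD at 9.86%, and sell the proceeds forward at 5.284.
The gap between the two covered legs is HKD 7,098,196.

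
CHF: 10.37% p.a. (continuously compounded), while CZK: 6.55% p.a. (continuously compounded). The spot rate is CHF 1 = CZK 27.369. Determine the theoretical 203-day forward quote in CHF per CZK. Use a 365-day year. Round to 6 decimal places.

0.037322

T = 203/365 years.
Growth of 1 CZK over T: e^(0.0655×203/365) = 1.0371004.
CHF growth factor: e^(0.1037×203/365) = 1.0593698.
Forward (CZK per CHF) = 27.369 × 1.0371004 / 1.0593698 = 26.79367.
Invert for CHF per CZK: 1 / 26.79367 = 0.037322.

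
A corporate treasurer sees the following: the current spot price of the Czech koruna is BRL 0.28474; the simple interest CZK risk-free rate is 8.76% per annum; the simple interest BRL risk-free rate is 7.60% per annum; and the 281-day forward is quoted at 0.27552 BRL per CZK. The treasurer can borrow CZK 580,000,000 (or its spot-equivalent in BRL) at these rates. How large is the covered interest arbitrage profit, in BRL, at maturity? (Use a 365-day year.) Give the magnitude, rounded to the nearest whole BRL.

BRL 4,233,392

T = 281/365 years.
Invest the CZK and cover forward: 580,000,000 × 1.067440 × 0.27552 = BRL 170,578,619.90.
Convert at spot and invest in BRL: 580,000,000 × 0.28474 × 1.05850958904 = BRL 174,812,011.82.
The quoted forward undervalues CZK, so borrow CZK, convert to BRL at spot, deposit the BRL at 7.60%, and buy CZK forward at 0.27552 to cover the loan.
Profit = 174,812,011.82 − 170,578,619.90 = BRL 4,233,392.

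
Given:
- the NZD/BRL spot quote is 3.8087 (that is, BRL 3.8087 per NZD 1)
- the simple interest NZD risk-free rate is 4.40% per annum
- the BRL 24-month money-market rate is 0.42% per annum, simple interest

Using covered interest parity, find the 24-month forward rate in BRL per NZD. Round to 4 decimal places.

T = 2 years.
BRL accumulates by 1 + 0.0042×2 = 1.008400.
NZD accumulates by 1 + 0.0440×2 = 1.088000.
So F = 3.8087 × 1.008400 / 1.088000 = 3.530049 (BRL/NZD).

3.5300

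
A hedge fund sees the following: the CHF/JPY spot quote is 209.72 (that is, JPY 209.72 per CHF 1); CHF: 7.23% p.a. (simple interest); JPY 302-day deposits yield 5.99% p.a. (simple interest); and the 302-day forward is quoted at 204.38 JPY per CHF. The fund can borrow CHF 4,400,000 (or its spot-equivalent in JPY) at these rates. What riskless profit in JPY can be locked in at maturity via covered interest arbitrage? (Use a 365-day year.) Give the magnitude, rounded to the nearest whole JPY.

JPY 15,434,203

T = 302/365 years.
Invest the CHF and cover forward: 4,400,000 × 1.05982082192 × 204.38 = JPY 953,067,190.17.
Convert at spot and invest in JPY: 4,400,000 × 209.72 × 1.04956109589 = JPY 968,501,393.33.
The quoted forward undervalues CHF, so borrow CHF, convert to JPY at spot, deposit the JPY at 5.99%, and buy CHF forward at 204.38 to cover the loan.
The gap between the two covered legs is JPY 15,434,203.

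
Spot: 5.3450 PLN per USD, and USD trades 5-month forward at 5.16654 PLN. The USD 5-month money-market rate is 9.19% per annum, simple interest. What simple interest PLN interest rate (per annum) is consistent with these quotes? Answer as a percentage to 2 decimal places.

0.87%

T = 5/12 years.
F/S = 5.16654/5.345 = 0.9666118 = (growth of PLN) / (growth of USD).
The USD side grows by 1 + 0.0919×5/12 = 1.0382917.
That pins the PLN growth at 1.003625.
(1.003625 − 1)/T = 0.008700, i.e. 0.87%.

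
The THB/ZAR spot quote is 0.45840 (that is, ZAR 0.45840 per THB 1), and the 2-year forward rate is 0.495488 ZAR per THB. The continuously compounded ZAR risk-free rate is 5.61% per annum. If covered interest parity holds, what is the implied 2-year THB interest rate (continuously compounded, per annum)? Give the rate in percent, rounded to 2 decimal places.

1.72%

T = 2 years.
CIP gives F = S · g_ZAR/g_THB, so g_ZAR/g_THB = 0.495488/0.4584 = 1.0809075.
ZAR growth factor: e^(0.0561×2) = 1.1187366.
That pins the THB growth at 1.0349975.
Take logs: ln 1.0349975 / 2 = 0.017200, so 1.72%.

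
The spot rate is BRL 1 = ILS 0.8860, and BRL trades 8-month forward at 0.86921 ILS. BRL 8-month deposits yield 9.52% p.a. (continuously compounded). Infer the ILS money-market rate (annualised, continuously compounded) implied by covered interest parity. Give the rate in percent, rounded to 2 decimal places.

T = 8/12 years.
F/S = 0.86921/0.886 = 0.9810497 = (growth of ILS) / (growth of BRL).
The BRL side grows by e^(0.0952×8/12) = 1.065524.
That pins the ILS growth at 1.045332.
Take logs: ln 1.045332 / (8/12) = 0.066502, so 6.65%.

6.65%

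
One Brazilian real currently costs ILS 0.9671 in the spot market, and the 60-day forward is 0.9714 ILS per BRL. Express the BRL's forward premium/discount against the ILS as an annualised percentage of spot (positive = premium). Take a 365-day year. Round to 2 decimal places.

T = 60/365 years.
(F − S)/S = (0.9714 − 0.9671)/0.9671 = 0.0044463.
Annualise by dividing by T: 0.0044463 / (60/365) = 0.027048 → 2.70%.

+2.70%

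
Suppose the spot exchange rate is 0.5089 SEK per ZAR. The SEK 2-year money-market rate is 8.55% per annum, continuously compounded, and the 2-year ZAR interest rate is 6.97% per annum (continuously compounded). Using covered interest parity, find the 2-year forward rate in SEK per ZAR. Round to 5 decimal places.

T = 2 years.
SEK accumulates by e^(0.0855×2) = 1.1864907.
ZAR accumulates by e^(0.0697×2) = 1.1495838.
So F = 0.5089 × 1.1864907 / 1.1495838 = 0.5252380 (SEK/ZAR).

0.52524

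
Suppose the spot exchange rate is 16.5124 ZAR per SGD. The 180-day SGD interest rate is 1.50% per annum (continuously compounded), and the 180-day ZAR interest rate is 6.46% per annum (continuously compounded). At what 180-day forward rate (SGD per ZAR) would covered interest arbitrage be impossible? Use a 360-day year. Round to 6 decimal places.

0.059077

T = 180/360 years.
ZAR accumulates by e^(0.0646×180/360) = 1.0328273.
Growth of 1 SGD over T: e^(0.0150×180/360) = 1.0075282.
CIP: F = S · (grow ZAR)/(grow SGD) = 16.5124 × 1.0328273/1.0075282 = 16.92703 ZAR per SGD.
Quoted the other way: 1/16.92703 = 0.059077 SGD per ZAR.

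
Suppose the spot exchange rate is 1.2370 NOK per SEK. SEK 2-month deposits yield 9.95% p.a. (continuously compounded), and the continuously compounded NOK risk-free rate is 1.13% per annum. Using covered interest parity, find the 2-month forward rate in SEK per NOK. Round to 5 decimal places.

0.82038

T = 2/12 years.
NOK accumulates by e^(0.0113×2/12) = 1.0018851.
Growth of 1 SEK over T: e^(0.0995×2/12) = 1.0167216.
CIP: F = S · (grow NOK)/(grow SEK) = 1.237 × 1.0018851/1.0167216 = 1.218949 NOK per SEK.
Invert for SEK per NOK: 1 / 1.218949 = 0.82038.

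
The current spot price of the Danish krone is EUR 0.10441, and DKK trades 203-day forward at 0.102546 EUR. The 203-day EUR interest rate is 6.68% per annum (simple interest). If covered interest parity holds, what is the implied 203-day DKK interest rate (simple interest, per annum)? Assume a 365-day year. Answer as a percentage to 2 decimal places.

T = 203/365 years.
CIP gives F = S · g_EUR/g_DKK, so g_EUR/g_DKK = 0.102546/0.10441 = 0.9821473.
EUR growth factor: 1 + 0.0668×203/365 = 1.0371518.
So the DKK growth factor = 1.0560043.
(1.0560043 − 1)/T = 0.100697, i.e. 10.07%.

10.07%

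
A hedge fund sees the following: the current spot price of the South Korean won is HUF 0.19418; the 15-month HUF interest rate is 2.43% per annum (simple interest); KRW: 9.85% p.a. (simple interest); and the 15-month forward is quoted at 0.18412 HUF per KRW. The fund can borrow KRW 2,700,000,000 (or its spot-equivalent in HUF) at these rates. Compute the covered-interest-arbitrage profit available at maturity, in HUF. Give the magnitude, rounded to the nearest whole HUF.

T = 15/12 years.
Invest the KRW and cover forward: 2,700,000,000 × 1.123125 × 0.18412 = HUF 558,332,392.50.
Convert at spot and invest in HUF: 2,700,000,000 × 0.19418 × 1.030375 = HUF 540,211,187.25.
The quoted forward overvalues KRW, so borrow HUF, buy KRW at spot, deposit the KRW at 9.85%, and sell the proceeds forward at 0.18412.
The gap between the two covered legs is HUF 18,121,205.

HUF 18,121,205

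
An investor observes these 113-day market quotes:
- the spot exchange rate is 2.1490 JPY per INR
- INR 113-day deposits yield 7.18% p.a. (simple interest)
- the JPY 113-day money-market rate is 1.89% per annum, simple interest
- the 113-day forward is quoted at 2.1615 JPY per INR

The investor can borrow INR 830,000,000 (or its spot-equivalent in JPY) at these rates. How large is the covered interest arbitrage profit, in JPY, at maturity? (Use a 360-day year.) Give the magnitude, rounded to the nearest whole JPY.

JPY 40,226,169

T = 113/360 years.
Route A — deposit INR, sell forward: 830,000,000 × 1.022537222222 × 2.1615 = JPY 1,834,477,790.84.
Route B — convert at spot, deposit JPY: 830,000,000 × 2.1490 × 1.0059325 = JPY 1,794,251,622.28.
The quoted forward overvalues INR, so borrow JPY, buy INR at spot, deposit the INR at 7.18%, and sell the proceeds forward at 2.1615.
Profit = 1,834,477,790.84 − 1,794,251,622.28 = JPY 40,226,169.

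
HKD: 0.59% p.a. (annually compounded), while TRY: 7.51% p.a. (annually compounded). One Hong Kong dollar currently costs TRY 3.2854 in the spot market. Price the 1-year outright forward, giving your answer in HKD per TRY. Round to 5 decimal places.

0.28479

T = 1 year.
Growth of 1 TRY over T: (1 + 0.0751)^1 = 1.075100.
HKD accumulates by (1 + 0.0059)^1 = 1.005900.
CIP: F = S · (grow TRY)/(grow HKD) = 3.2854 × 1.075100/1.005900 = 3.511416 TRY per HKD.
Invert for HKD per TRY: 1 / 3.511416 = 0.28479.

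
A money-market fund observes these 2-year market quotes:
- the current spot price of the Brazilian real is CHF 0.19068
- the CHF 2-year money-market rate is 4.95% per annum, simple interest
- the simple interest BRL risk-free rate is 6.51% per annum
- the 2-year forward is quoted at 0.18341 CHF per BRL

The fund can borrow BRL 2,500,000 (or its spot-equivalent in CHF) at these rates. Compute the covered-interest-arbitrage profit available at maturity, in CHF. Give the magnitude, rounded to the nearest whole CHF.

T = 2 years.
Route A — deposit BRL, sell forward: 2,500,000 × 1.130200 × 0.18341 = CHF 518,224.96.
Route B — convert at spot, deposit CHF: 2,500,000 × 0.19068 × 1.099000 = CHF 523,893.30.
The quoted forward undervalues BRL, so borrow BRL, convert to CHF at spot, deposit the CHF at 4.95%, and buy BRL forward at 0.18341 to cover the loan.
The gap between the two covered legs is CHF 5,668.

CHF 5,668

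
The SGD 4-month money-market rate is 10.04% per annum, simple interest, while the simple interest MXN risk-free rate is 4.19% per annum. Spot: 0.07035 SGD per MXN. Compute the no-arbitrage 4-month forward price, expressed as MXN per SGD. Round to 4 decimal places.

13.9464

T = 4/12 years.
Growth of 1 SGD over T: 1 + 0.1004×4/12 = 1.03346667.
MXN accumulates by 1 + 0.0419×4/12 = 1.01396667.
So F = 0.07035 × 1.03346667 / 1.01396667 = 0.071702929 (SGD/MXN).
Quoted the other way: 1/0.071702929 = 13.9464 MXN per SGD.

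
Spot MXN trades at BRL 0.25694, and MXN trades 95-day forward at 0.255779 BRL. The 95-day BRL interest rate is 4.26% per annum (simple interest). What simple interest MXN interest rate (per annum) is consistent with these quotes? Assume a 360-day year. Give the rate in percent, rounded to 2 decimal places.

T = 95/360 years.
CIP gives F = S · g_BRL/g_MXN, so g_BRL/g_MXN = 0.255779/0.25694 = 0.9954814.
BRL growth factor: 1 + 0.0426×95/360 = 1.0112417.
So the MXN growth factor = 1.0158318.
(1.0158318 − 1)/T = 0.059994, i.e. 6.00%.

6.00%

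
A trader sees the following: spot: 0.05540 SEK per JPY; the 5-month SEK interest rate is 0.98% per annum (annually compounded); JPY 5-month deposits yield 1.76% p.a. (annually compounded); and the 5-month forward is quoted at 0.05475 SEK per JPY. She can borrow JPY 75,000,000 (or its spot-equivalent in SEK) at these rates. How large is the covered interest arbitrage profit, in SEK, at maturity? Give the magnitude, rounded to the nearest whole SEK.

SEK 35,709

T = 5/12 years.
Invest the JPY and cover forward: 75,000,000 × 1.007296035 × 0.05475 = SEK 4,136,209.34.
Convert at spot and invest in SEK: 75,000,000 × 0.05540 × 1.004071722 = SEK 4,171,918.00.
The quoted forward undervalues JPY, so borrow JPY, convert to SEK at spot, deposit the SEK at 0.98%, and buy JPY forward at 0.05475 to cover the loan.
Arbitrage profit = |4,136,209.34 − 4,171,918.00| = SEK 35,709.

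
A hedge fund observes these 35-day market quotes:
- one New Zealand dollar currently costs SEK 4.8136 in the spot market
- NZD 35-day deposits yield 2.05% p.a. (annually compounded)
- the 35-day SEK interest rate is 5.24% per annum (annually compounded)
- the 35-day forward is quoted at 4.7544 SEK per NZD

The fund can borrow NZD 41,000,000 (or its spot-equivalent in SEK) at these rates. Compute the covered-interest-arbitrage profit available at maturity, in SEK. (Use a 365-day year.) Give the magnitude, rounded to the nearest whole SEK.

T = 35/365 years.
Invest the NZD and cover forward: 41,000,000 × 1.0019477701 × 4.7544 = SEK 195,310,079.60.
Convert at spot and invest in SEK: 41,000,000 × 4.8136 × 1.00490944891 = SEK 198,326,517.05.
The quoted forward undervalues NZD, so borrow NZD, convert to SEK at spot, deposit the SEK at 5.24%, and buy NZD forward at 4.7544 to cover the loan.
Arbitrage profit = |195,310,079.60 − 198,326,517.05| = SEK 3,016,437.

SEK 3,016,437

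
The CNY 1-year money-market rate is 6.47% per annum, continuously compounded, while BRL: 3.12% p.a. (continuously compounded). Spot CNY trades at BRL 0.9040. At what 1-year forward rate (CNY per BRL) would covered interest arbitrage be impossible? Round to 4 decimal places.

1.1439

T = 1 year.
BRL growth factor: e^(0.0312×1) = 1.0316918.
Growth of 1 CNY over T: e^(0.0647×1) = 1.0668389.
CIP: F = S · (grow BRL)/(grow CNY) = 0.904 × 1.0316918/1.0668389 = 0.8742176 BRL per CNY.
Quoted the other way: 1/0.8742176 = 1.1439 CNY per BRL.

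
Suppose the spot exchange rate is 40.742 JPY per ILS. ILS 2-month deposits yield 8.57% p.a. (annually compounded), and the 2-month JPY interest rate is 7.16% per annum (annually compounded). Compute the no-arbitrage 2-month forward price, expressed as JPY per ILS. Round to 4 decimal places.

40.6533

T = 2/12 years.
JPY accumulates by (1 + 0.0716)^(2/12) = 1.01159215.
ILS growth factor: (1 + 0.0857)^(2/12) = 1.01379849.
So F = 40.742 × 1.01159215 / 1.01379849 = 40.653333 (JPY/ILS).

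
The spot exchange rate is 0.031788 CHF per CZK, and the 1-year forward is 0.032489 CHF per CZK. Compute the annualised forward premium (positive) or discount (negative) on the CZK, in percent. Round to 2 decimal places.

+2.21%

T = 1 year.
CZK trades forward at +2.20523% vs spot over the period.
×(1/T) gives 2.21% p.a.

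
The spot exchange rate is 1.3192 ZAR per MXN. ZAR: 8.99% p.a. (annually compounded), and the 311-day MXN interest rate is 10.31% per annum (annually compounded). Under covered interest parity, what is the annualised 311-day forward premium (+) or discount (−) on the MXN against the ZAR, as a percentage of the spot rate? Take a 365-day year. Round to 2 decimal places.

-1.20%

T = 311/365 years.
CIP forward (ZAR per MXN) = 1.3192 × 1.076107/1.0872019 = 1.3057376.
Annualised premium = (F − S)/S × (1/T) = (1.3057376 − 1.3192)/1.3192 ÷ (311/365) = -1.20%.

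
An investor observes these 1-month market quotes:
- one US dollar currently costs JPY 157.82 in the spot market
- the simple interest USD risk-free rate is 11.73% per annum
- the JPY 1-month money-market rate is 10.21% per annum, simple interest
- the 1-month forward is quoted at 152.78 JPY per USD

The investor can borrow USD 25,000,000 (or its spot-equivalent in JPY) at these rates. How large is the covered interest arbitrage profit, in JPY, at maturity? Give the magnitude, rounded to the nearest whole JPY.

T = 1/12 years.
Keep in USD, deliver into the forward: 25,000,000·1.009775·152.78 = JPY 3,856,835,612.50.
Swap to JPY now, deposit: 25,000,000·157.82·1.008508333333 = JPY 3,979,069,629.17.
The quoted forward undervalues USD, so borrow USD, convert to JPY at spot, deposit the JPY at 10.21%, and buy USD forward at 152.78 to cover the loan.
Profit = 3,979,069,629.17 − 3,856,835,612.50 = JPY 122,234,017.

JPY 122,234,017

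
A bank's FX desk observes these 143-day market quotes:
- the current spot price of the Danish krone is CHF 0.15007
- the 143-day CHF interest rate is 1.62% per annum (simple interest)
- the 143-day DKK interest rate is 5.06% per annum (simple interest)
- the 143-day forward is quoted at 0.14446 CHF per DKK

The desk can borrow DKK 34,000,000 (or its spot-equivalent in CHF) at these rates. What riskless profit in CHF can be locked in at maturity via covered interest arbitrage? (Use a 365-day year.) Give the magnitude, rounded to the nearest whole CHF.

CHF 125,755

T = 143/365 years.
Invest the DKK and cover forward: 34,000,000 × 1.01982411 × 0.14446 = CHF 5,009,008.89.
Convert at spot and invest in CHF: 34,000,000 × 0.15007 × 1.006346849 = CHF 5,134,764.04.
The quoted forward undervalues DKK, so borrow DKK, convert to CHF at spot, deposit the CHF at 1.62%, and buy DKK forward at 0.14446 to cover the loan.
The gap between the two covered legs is CHF 125,755.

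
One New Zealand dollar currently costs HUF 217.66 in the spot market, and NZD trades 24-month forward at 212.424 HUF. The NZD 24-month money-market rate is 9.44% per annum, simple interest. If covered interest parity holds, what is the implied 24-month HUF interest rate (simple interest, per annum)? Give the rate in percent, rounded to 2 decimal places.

T = 2 years.
By CIP, F/S equals the HUF-to-NZD growth ratio: 212.424/217.66 = 0.9759441.
The NZD side grows by 1 + 0.0944×2 = 1.188800.
That pins the HUF growth at 1.1602023.
(1.1602023 − 1)/T = 0.080101, i.e. 8.01%.

8.01%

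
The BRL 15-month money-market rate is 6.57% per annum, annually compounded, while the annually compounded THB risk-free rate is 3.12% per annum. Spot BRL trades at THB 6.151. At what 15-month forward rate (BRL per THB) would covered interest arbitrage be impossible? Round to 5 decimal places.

0.16940

T = 15/12 years.
THB accumulates by (1 + 0.0312)^(15/12) = 1.0391509.
BRL accumulates by (1 + 0.0657)^(15/12) = 1.0827887.
CIP: F = S · (grow THB)/(grow BRL) = 6.151 × 1.0391509/1.0827887 = 5.903107 THB per BRL.
Quoted the other way: 1/5.903107 = 0.16940 BRL per THB.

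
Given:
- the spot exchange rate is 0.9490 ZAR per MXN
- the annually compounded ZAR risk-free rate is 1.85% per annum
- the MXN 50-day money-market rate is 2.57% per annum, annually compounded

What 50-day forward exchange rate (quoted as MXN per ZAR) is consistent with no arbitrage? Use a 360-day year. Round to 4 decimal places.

T = 50/360 years.
ZAR accumulates by (1 + 0.0185)^(50/360) = 1.0025492.
MXN accumulates by (1 + 0.0257)^(50/360) = 1.0035306.
So F = 0.949 × 1.0025492 / 1.0035306 = 0.9480719 (ZAR/MXN).
Invert for MXN per ZAR: 1 / 0.9480719 = 1.0548.

1.0548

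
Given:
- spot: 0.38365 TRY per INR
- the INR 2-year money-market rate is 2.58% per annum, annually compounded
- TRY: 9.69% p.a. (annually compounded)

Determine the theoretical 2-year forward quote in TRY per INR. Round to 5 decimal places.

T = 2 years.
Growth of 1 TRY over T: (1 + 0.0969)^2 = 1.2031896.
INR growth factor: (1 + 0.0258)^2 = 1.0522656.
So F = 0.38365 × 1.2031896 / 1.0522656 = 0.4386760 (TRY/INR).

0.43868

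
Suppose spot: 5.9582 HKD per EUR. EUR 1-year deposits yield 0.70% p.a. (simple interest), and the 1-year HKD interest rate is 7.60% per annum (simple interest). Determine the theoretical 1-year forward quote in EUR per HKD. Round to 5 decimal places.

T = 1 year.
HKD accumulates by 1 + 0.0760×1 = 1.076000.
EUR accumulates by 1 + 0.0070×1 = 1.007000.
CIP: F = S · (grow HKD)/(grow EUR) = 5.9582 × 1.076000/1.007000 = 6.366458 HKD per EUR.
Invert for EUR per HKD: 1 / 6.366458 = 0.15707.

0.15707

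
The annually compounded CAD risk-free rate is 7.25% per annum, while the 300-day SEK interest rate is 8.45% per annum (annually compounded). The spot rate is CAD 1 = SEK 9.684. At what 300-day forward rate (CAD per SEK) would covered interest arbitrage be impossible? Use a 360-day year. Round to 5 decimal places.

T = 300/360 years.
SEK accumulates by (1 + 0.0845)^(300/360) = 1.0699364.
CAD growth factor: (1 + 0.0725)^(300/360) = 1.0600616.
CIP: F = S · (grow SEK)/(grow CAD) = 9.684 × 1.0699364/1.0600616 = 9.774209 SEK per CAD.
Invert for CAD per SEK: 1 / 9.774209 = 0.10231.

0.10231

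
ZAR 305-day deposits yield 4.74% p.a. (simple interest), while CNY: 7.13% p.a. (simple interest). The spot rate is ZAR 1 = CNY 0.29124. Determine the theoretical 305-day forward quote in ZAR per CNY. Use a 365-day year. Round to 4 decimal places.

T = 305/365 years.
CNY accumulates by 1 + 0.0713×305/365 = 1.0595795.
ZAR accumulates by 1 + 0.0474×305/365 = 1.0396082.
Forward (CNY per ZAR) = 0.29124 × 1.0595795 / 1.0396082 = 0.2968348.
Quoted the other way: 1/0.2968348 = 3.3689 ZAR per CNY.

3.3689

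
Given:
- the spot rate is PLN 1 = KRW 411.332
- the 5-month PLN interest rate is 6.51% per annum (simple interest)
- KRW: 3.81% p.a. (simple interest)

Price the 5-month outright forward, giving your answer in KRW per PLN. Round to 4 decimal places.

406.8267

T = 5/12 years.
Growth of 1 KRW over T: 1 + 0.0381×5/12 = 1.015875.
PLN accumulates by 1 + 0.0651×5/12 = 1.027125.
CIP: F = S · (grow KRW)/(grow PLN) = 411.332 × 1.015875/1.027125 = 406.826721 KRW per PLN.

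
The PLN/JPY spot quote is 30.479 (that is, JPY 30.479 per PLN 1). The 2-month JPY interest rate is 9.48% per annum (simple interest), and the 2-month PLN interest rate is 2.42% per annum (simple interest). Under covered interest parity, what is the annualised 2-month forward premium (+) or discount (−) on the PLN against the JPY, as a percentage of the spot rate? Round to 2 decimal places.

T = 2/12 years.
F = S · g_JPY/g_PLN = 30.479 × 1.015800/1.0040333 = 30.836197.
(F − S)/S ÷ T = (30.836197 − 30.479)/30.479/(2/12) = 0.070317 → 7.03%.

+7.03%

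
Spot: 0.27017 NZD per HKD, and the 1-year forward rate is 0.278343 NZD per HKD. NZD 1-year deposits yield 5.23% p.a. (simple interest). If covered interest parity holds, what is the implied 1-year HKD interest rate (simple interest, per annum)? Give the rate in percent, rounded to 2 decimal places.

2.14%

T = 1 year.
By CIP, F/S equals the NZD-to-HKD growth ratio: 0.278343/0.27017 = 1.0302513.
NZD growth factor: 1 + 0.0523×1 = 1.052300.
So the HKD growth factor = 1.0214013.
r = (1.0214013 − 1)/1 = 0.021401 → 2.14%.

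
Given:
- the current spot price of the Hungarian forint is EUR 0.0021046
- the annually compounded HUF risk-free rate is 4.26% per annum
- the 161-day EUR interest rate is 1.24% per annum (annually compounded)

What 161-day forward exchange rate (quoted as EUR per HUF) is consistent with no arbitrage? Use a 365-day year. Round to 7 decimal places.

T = 161/365 years.
EUR accumulates by (1 + 0.0124)^(161/365) = 1.0054508.
HUF accumulates by (1 + 0.0426)^(161/365) = 1.0185718.
CIP: F = S · (grow EUR)/(grow HUF) = 0.0021046 × 1.0054508/1.0185718 = 0.002077489 EUR per HUF.

0.0020775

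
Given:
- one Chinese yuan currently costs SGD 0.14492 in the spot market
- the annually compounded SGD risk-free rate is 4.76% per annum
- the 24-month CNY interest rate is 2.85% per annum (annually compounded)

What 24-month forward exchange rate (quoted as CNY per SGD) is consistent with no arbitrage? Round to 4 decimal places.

6.6510

T = 2 years.
Growth of 1 SGD over T: (1 + 0.0476)^2 = 1.0974658.
CNY growth factor: (1 + 0.0285)^2 = 1.0578123.
Forward (SGD per CNY) = 0.14492 × 1.0974658 / 1.0578123 = 0.1503525.
Invert for CNY per SGD: 1 / 0.1503525 = 6.6510.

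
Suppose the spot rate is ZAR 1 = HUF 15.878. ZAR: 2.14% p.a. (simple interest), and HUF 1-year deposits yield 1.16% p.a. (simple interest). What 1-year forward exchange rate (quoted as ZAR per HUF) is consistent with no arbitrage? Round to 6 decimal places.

T = 1 year.
Growth of 1 HUF over T: 1 + 0.0116×1 = 1.011600.
Growth of 1 ZAR over T: 1 + 0.0214×1 = 1.021400.
Forward (HUF per ZAR) = 15.878 × 1.011600 / 1.021400 = 15.72566.
Quoted the other way: 1/15.72566 = 0.063590 ZAR per HUF.

0.063590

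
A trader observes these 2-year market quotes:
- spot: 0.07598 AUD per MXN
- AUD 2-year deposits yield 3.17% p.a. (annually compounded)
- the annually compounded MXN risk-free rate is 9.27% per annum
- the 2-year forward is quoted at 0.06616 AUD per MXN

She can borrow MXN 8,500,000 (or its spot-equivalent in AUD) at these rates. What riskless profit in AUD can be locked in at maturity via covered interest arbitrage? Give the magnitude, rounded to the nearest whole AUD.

AUD 15,971

T = 2 years.
Keep in MXN, deliver into the forward: 8,500,000·1.19399329·0.06616 = AUD 671,454.07.
Swap to AUD now, deposit: 8,500,000·0.07598·1.06440489 = AUD 687,424.61.
The quoted forward undervalues MXN, so borrow MXN, convert to AUD at spot, deposit the AUD at 3.17%, and buy MXN forward at 0.06616 to cover the loan.
The gap between the two covered legs is AUD 15,971.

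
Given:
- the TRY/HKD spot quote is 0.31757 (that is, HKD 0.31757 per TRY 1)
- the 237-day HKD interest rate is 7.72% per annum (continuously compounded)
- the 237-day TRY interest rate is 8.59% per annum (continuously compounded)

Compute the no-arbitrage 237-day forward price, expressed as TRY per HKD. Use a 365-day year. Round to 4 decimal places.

T = 237/365 years.
Growth of 1 HKD over T: e^(0.0772×237/365) = 1.0514047.
TRY accumulates by e^(0.0859×237/365) = 1.057361.
Forward (HKD per TRY) = 0.31757 × 1.0514047 / 1.057361 = 0.3157811.
Invert for TRY per HKD: 1 / 0.3157811 = 3.1668.

3.1668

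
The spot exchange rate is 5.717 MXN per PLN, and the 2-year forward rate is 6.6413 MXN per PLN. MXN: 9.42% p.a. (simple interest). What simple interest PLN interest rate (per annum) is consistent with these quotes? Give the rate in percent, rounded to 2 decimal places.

1.15%

T = 2 years.
F/S = 6.6413/5.717 = 1.1616757 = (growth of MXN) / (growth of PLN).
MXN growth factor: 1 + 0.0942×2 = 1.188400.
So the PLN growth factor = 1.023005.
(1.023005 − 1)/T = 0.011502, i.e. 1.15%.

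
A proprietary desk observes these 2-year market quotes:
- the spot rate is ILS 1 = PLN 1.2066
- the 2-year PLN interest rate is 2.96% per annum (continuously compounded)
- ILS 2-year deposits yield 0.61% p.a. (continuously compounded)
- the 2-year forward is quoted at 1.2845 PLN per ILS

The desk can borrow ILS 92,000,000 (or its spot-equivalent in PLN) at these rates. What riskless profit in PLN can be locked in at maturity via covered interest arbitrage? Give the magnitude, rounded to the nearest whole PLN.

T = 2 years.
Keep in ILS, deliver into the forward: 92,000,000·1.01227472357·1.2845 = PLN 119,624,553.18.
Swap to PLN now, deposit: 92,000,000·1.2066·1.06098741701 = PLN 117,777,242.40.
The quoted forward overvalues ILS, so borrow PLN, buy ILS at spot, deposit the ILS at 0.61%, and sell the proceeds forward at 1.2845.
Profit = 119,624,553.18 − 117,777,242.40 = PLN 1,847,311.

PLN 1,847,311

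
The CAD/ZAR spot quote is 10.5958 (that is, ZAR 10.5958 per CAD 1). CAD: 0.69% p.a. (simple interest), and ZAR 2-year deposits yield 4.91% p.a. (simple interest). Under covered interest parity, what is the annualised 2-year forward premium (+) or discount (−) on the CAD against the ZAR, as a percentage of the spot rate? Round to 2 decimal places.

T = 2 years.
No-arbitrage forward: 10.5958 × 1.098200 / 1.013800 = 11.4779124 ZAR/CAD.
Annualised premium = (F − S)/S × (1/T) = (11.4779124 − 10.5958)/10.5958 ÷ 2 = 4.16%.

+4.16%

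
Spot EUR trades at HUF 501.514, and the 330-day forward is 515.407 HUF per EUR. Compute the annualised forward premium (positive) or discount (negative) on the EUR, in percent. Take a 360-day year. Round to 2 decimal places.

+3.02%

T = 330/360 years.
EUR trades forward at +2.77021% vs spot over the period.
Annualise by dividing by T: 0.0277021 / (330/360) = 0.030220 → 3.02%.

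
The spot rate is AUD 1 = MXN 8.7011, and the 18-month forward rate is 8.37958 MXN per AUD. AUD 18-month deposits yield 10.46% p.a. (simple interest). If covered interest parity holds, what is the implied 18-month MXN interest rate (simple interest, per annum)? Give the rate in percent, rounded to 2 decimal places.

T = 18/12 years.
CIP gives F = S · g_MXN/g_AUD, so g_MXN/g_AUD = 8.37958/8.7011 = 0.9630484.
AUD growth factor: 1 + 0.1046×18/12 = 1.156900.
So the MXN growth factor = 1.1141507.
(1.1141507 − 1)/T = 0.076100, i.e. 7.61%.

7.61%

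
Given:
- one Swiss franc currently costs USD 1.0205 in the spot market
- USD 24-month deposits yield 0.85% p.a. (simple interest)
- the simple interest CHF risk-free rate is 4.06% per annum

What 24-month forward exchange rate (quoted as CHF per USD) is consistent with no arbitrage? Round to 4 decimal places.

1.0418

T = 2 years.
USD growth factor: 1 + 0.0085×2 = 1.017000.
CHF accumulates by 1 + 0.0406×2 = 1.081200.
CIP: F = S · (grow USD)/(grow CHF) = 1.0205 × 1.017000/1.081200 = 0.9599043 USD per CHF.
Quoted the other way: 1/0.9599043 = 1.0418 CHF per USD.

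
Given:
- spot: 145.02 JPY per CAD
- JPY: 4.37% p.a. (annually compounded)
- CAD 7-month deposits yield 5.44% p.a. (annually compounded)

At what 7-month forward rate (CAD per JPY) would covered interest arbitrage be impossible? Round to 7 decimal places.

0.0069368

T = 7/12 years.
JPY growth factor: (1 + 0.0437)^(7/12) = 1.0252643.
Growth of 1 CAD over T: (1 + 0.0544)^(7/12) = 1.0313826.
CIP: F = S · (grow JPY)/(grow CAD) = 145.02 × 1.0252643/1.0313826 = 144.1597 JPY per CAD.
Quoted the other way: 1/144.1597 = 0.0069368 CAD per JPY.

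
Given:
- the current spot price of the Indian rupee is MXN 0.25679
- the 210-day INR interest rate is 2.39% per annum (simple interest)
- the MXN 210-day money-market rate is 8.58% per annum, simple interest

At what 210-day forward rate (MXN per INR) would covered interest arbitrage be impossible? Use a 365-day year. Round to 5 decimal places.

0.26581

T = 210/365 years.
MXN accumulates by 1 + 0.0858×210/365 = 1.0493644.
Growth of 1 INR over T: 1 + 0.0239×210/365 = 1.0137507.
Forward (MXN per INR) = 0.25679 × 1.0493644 / 1.0137507 = 0.2658112.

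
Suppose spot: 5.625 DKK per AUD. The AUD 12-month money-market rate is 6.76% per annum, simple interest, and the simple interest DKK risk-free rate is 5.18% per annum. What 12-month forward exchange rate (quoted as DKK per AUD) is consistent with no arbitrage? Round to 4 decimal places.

5.5418

T = 1 year.
DKK accumulates by 1 + 0.0518×1 = 1.051800.
AUD accumulates by 1 + 0.0676×1 = 1.067600.
Forward (DKK per AUD) = 5.625 × 1.051800 / 1.067600 = 5.541753.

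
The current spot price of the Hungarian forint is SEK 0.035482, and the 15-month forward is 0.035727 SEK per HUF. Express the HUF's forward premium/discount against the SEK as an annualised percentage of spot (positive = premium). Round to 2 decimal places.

T = 15/12 years.
HUF trades forward at +0.69049% vs spot over the period.
Per annum: 0.0069049 / (15/12) = 0.005524 = 0.55%.

+0.55%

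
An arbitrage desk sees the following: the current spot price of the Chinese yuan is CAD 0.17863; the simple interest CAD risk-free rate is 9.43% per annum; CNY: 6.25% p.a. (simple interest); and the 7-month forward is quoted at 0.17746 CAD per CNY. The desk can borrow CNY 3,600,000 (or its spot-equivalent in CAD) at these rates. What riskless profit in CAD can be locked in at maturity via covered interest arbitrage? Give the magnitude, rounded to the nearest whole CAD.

CAD 16,294

T = 7/12 years.
Keep in CNY, deliver into the forward: 3,600,000·1.03645833·0.17746 = CAD 662,147.62.
Swap to CAD now, deposit: 3,600,000·0.17863·1.05500833 = CAD 678,442.10.
The quoted forward undervalues CNY, so borrow CNY, convert to CAD at spot, deposit the CAD at 9.43%, and buy CNY forward at 0.17746 to cover the loan.
The gap between the two covered legs is CAD 16,294.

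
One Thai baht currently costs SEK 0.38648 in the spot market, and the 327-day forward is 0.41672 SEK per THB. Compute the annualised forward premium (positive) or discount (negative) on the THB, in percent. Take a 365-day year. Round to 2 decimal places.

+8.73%

T = 327/365 years.
Period premium: (0.41672 − 0.38648)/0.38648 = 0.0782447.
×(1/T) gives 8.73% p.a.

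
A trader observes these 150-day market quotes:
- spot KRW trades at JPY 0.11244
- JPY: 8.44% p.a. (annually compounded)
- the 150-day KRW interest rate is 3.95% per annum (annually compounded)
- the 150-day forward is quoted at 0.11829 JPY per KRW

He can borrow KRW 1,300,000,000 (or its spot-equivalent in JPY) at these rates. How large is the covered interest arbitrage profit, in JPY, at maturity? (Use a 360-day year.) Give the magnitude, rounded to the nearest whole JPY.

T = 150/360 years.
Route A — deposit KRW, sell forward: 1,300,000,000 × 1.01627257447 × 0.11829 = JPY 156,279,347.68.
Route B — convert at spot, deposit JPY: 1,300,000,000 × 0.11244 × 1.0343375596 = JPY 151,191,189.76.
The quoted forward overvalues KRW, so borrow JPY, buy KRW at spot, deposit the KRW at 3.95%, and sell the proceeds forward at 0.11829.
Profit = 156,279,347.68 − 151,191,189.76 = JPY 5,088,158.

JPY 5,088,158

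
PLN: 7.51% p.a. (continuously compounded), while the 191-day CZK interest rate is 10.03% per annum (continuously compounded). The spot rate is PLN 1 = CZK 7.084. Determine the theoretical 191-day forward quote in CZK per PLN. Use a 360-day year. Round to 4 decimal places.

7.1793

T = 191/360 years.
CZK growth factor: e^(0.1003×191/360) = 1.0546561.
PLN growth factor: e^(0.0751×191/360) = 1.0406492.
CIP: F = S · (grow CZK)/(grow PLN) = 7.084 × 1.0546561/1.0406492 = 7.179349 CZK per PLN.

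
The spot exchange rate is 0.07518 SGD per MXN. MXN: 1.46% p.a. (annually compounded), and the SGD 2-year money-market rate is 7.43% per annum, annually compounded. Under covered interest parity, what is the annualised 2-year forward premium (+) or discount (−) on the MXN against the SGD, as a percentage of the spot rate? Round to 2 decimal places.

T = 2 years.
F = S · g_SGD/g_MXN = 0.07518 × 1.1541205/1.0294132 = 0.08428761.
Annualised premium = (F − S)/S × (1/T) = (0.08428761 − 0.07518)/0.07518 ÷ 2 = 6.06%.

+6.06%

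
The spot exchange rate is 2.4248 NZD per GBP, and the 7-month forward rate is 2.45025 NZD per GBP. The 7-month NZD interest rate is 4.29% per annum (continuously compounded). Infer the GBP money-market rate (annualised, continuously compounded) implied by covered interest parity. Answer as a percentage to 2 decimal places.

T = 7/12 years.
F/S = 2.45025/2.4248 = 1.0104957 = (growth of NZD) / (growth of GBP).
The NZD side grows by e^(0.0429×7/12) = 1.0253408.
So the GBP growth factor = 1.0146909.
Take logs: ln 1.0146909 / (7/12) = 0.025001, so 2.50%.

2.50%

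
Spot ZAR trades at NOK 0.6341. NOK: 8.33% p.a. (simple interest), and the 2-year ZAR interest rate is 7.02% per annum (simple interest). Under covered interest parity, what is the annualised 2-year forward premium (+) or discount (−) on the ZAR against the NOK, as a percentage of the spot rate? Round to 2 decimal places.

+1.15%

T = 2 years.
F = S · g_NOK/g_ZAR = 0.6341 × 1.166600/1.140400 = 0.6486681.
Annualised premium = (F − S)/S × (1/T) = (0.6486681 − 0.6341)/0.6341 ÷ 2 = 1.15%.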